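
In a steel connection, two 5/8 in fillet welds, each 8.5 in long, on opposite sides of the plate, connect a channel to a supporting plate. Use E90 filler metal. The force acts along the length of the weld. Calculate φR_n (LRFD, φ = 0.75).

φR_n ≈ 304 kips

E90XX → F_EXX = 90 ksi.
Effective throat t_e = 0.707 × 0.625 = 0.4419 in.
Total length L = 17 in; A_we = 0.4419 × 17 = 7.512 in².
F_nw = 0.6 F_EXX = 0.6 × 90 = 54 ksi.
φR_n = 0.75 × 54 × 7.512 = 304.2 kips.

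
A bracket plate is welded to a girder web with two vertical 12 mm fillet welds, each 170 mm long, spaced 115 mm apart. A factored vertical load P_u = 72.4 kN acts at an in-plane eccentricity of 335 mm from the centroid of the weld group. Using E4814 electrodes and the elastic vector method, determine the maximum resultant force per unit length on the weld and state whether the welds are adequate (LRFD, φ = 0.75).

f_max ≈ 1410 N/mm; adequate

E48XX → F_EXX = 480 MPa.
Total weld length L_w = 340 mm. Treat welds as unit-width lines.
Polar moment about centroid: J = 2[d³/12 + d(b/2)²] = 2[170³/12 + 170×57.5²] = 1943000 mm³.
Direct shear f_v = P/L_w = 72.4×10³ / 340 = 212.9 N/mm (vertical).
Torsion M = P·e = 72.4×10³ × 335 = 24254000 N·mm.
Critical point at (x, y) = (57.5, 85) from centroid. f_tx = M·y/J = 1061 N/mm; f_ty = M·x/J = 717.8 N/mm.
Resultant f_max = √[f_tx² + (f_v + f_ty)²] = √[1061² + (212.9 + 717.8)²] = 1411 N/mm.
Capacity per unit length: φr_n = 0.75 × 0.6 × 480 × (0.707 × 12) = 1833 N/mm.
1411 ≤ 1833 → adequate.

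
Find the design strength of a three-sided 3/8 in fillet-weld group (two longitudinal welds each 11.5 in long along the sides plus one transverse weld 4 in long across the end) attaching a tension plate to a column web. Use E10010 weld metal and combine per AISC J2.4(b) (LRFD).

E100XX → F_EXX = 100 ksi.
t_e = 0.707 × 0.375 = 0.2651 in.
R_nwl = 0.6 × 100 × 0.2651 × 23 = 365.9 kip (longitudinal, 2 welds).
R_nwt = 0.6 × 100 × 0.2651 × 4 = 63.63 kip (transverse, base value).
(i) R_nwl + R_nwt = 429.5 kip; (ii) 0.85 R_nwl + 1.5 R_nwt = 406.4 kip.
R_n = max = 429.5 kip [governs: (i)]; φR_n = 322.1 kip.

φR_n ≈ 322 kip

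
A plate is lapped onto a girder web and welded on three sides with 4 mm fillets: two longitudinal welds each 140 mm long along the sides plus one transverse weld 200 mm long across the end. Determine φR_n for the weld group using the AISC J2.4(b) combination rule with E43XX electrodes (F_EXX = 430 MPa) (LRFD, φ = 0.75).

φR_n ≈ 294 kN

t_e = 0.707 × 4 = 2.828 mm.
R_nwl = 0.6 × 430 × 2.828 × 280 × 10⁻³ = 204.3 kN (longitudinal, 2 welds).
R_nwt = 0.6 × 430 × 2.828 × 200 × 10⁻³ = 145.9 kN (transverse, base value).
(i) R_nwl + R_nwt = 350.2 kN; (ii) 0.85 R_nwl + 1.5 R_nwt = 392.5 kN.
R_n = max = 392.5 kN [governs: (ii)]; φR_n = 294.4 kN.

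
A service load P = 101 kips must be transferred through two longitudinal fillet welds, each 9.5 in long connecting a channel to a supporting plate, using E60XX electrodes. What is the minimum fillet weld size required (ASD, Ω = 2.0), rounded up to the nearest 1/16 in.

E60XX → F_EXX = 60 ksi.
Total weld length L = 19 in.
Required throat t_e = P × Ω / (0.6 F_EXX × L) = 101 × 2.0 / (0.6 × 60 × 19) = 0.2953 in.
Required leg w = t_e / 0.707 = 0.4177 in → use 7/16 in.

w = 7/16 in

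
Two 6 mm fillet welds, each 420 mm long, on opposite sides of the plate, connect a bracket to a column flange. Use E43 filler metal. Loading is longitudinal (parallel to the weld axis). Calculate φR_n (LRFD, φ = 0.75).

φR_n ≈ 689 kN

E43XX → F_EXX = 430 MPa.
Effective throat t_e = 0.707 × 6 = 4.242 mm.
Total length L = 840 mm; A_we = 4.242 × 840 = 3563 mm².
F_nw = 0.6 F_EXX = 0.6 × 430 = 258 MPa.
φR_n = 0.75 × 258 × 3563 × 10⁻³ = 689.5 kN.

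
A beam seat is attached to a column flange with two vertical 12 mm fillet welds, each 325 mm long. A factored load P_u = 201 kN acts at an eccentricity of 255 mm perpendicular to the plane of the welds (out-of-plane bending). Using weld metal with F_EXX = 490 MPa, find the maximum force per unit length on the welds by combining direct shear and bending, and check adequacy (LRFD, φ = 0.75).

f_max ≈ 1490 N/mm; adequate

L_w = 2 × 325 = 650 mm; section modulus (unit throat) S = 2 × L²/6 = 35210 mm².
Direct shear f_v = P/L_w = 201×10³/650 = 309.2 N/mm.
Moment M = P × e = 201×10³ × 255 = 51255000 N·mm; bending f_b = M/S = 1456 N/mm.
f_max = √(f_v² + f_b²) = √(309.2² + 1456²) = 1488 N/mm.
φr_n = 0.75 × 0.6 × 490 × (0.707 × 12) = 1871 N/mm → adequate.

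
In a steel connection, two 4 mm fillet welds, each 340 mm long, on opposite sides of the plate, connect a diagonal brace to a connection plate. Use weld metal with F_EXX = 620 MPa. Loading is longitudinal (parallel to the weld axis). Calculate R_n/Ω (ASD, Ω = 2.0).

Effective throat t_e = 0.707 × 4 = 2.828 mm.
Total length L = 680 mm; A_we = 2.828 × 680 = 1923 mm².
F_nw = 0.6 F_EXX = 0.6 × 620 = 372 MPa.
R_n = 372 × 1923 × 10⁻³ = 715.4 kN; R_n/Ω = 715.4/2.0 = 357.7 kN.

R_n/Ω ≈ 358 kN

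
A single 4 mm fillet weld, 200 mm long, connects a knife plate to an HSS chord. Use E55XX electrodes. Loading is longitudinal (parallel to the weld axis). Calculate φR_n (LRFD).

φR_n ≈ 140 kN

E55XX → F_EXX = 550 MPa.
Effective throat t_e = 0.707 × 4 = 2.828 mm.
Total length L = 200 mm; A_we = 2.828 × 200 = 565.6 mm².
F_nw = 0.6 F_EXX = 0.6 × 550 = 330 MPa.
φR_n = 0.75 × 330 × 565.6 × 10⁻³ = 140 kN.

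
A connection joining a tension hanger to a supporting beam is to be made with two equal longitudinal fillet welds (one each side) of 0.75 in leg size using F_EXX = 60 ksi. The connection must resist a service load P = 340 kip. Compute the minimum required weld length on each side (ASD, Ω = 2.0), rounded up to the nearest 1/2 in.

L = 18 in on each side

Throat t_e = 0.707 × 0.75 = 0.5302 in.
r_n/Ω = (0.6 × 60 × 0.5302) / 2.0 = 9.544 kip/in.
L_req = P / (r_n/Ω) = 340 / 9.544 = 35.62 in total.
Per side: 35.62 / 2 = 17.81 in.
Round up → use L = 18 in on each side.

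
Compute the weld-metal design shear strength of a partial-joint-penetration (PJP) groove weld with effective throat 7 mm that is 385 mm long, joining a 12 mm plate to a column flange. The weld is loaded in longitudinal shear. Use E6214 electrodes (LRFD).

φR_n ≈ 752 kN

E62XX → F_EXX = 620 MPa.
Effective throat (given) t_e = 7 mm.
A_we = 7 × 385 = 2695 mm².
F_nw = 0.6 F_EXX = 372 MPa.
φR_n = 0.75 × 372 × 2695 × 10⁻³ = 751.9 kN.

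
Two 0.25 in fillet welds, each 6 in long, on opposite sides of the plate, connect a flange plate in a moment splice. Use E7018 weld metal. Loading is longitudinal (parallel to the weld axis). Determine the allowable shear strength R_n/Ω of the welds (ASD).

R_n/Ω ≈ 44.5 kip

E70XX → F_EXX = 70 ksi.
Effective throat t_e = 0.707 × 0.25 = 0.1767 in.
Total length L = 12 in; A_we = 0.1767 × 12 = 2.121 in².
F_nw = 0.6 F_EXX = 0.6 × 70 = 42 ksi.
R_n = 42 × 2.121 = 89.08 kip; R_n/Ω = 89.08/2.0 = 44.54 kip.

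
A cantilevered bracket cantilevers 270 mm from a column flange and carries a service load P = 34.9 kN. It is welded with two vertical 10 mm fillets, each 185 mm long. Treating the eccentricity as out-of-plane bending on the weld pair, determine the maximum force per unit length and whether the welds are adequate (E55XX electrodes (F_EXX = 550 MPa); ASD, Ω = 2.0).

f_max ≈ 831 N/mm; adequate

L_w = 2 × 185 = 370 mm; section modulus (unit throat) S = 2 × L²/6 = 11410 mm².
Direct shear f_v = P/L_w = 34.9×10³/370 = 94.32 N/mm.
Moment M = P × e = 34.9×10³ × 270 = 9423000 N·mm; bending f_b = M/S = 826 N/mm.
f_max = √(f_v² + f_b²) = √(94.32² + 826²) = 831.3 N/mm.
r_n/Ω = (1/2.0) × 0.6 × 550 × (0.707 × 10) = 1167 N/mm → adequate.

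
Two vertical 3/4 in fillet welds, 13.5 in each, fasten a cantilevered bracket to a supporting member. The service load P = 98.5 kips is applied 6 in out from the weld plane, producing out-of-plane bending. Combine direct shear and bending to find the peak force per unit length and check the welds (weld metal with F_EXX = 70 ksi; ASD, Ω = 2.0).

L_w = 2 × 13.5 = 27 in; section modulus (unit throat) S = 2 × L²/6 = 60.75 in².
Direct shear f_v = P/L_w = 98.5/27 = 3.648 kip/in.
Moment M = P × e = 98.5 × 6 = 591 kip·in; bending f_b = M/S = 9.728 kip/in.
f_max = √(f_v² + f_b²) = √(3.648² + 9.728²) = 10.39 kip/in.
r_n/Ω = (1/2.0) × 0.6 × 70 × (0.707 × 0.75) = 11.14 kip/in → adequate.

f_max ≈ 10.4 kip/in; adequate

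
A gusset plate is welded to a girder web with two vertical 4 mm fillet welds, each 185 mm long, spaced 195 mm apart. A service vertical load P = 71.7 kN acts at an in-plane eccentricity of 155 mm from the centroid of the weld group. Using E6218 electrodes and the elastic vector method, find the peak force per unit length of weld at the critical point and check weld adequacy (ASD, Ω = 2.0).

f_max ≈ 486 N/mm; adequate

E62XX → F_EXX = 620 MPa.
Total weld length L_w = 370 mm. Treat welds as unit-width lines.
Polar moment about centroid: J = 2[d³/12 + d(b/2)²] = 2[185³/12 + 185×97.5²] = 4573000 mm³.
Direct shear f_v = P/L_w = 71.7×10³ / 370 = 193.8 N/mm (vertical).
Torsion M = P·e = 71.7×10³ × 155 = 11114000 N·mm.
Critical point at (x, y) = (97.5, 92.5) from centroid. f_tx = M·y/J = 224.8 N/mm; f_ty = M·x/J = 237 N/mm.
Resultant f_max = √[f_tx² + (f_v + f_ty)²] = √[224.8² + (193.8 + 237)²] = 485.9 N/mm.
Capacity per unit length: r_n/Ω = (1/2.0) × 0.6 × 620 × (0.707 × 4) = 526 N/mm.
485.9 ≤ 526 → adequate.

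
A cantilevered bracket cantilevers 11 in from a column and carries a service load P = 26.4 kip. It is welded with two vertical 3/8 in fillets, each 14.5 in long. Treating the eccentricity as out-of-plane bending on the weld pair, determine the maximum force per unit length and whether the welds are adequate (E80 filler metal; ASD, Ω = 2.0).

E80XX → F_EXX = 80 ksi.
L_w = 2 × 14.5 = 29 in; section modulus (unit throat) S = 2 × L²/6 = 70.08 in².
Direct shear f_v = P/L_w = 26.4/29 = 0.9103 kip/in.
Moment M = P × e = 26.4 × 11 = 290.4 kip·in; bending f_b = M/S = 4.144 kip/in.
f_max = √(f_v² + f_b²) = √(0.9103² + 4.144²) = 4.242 kip/in.
r_n/Ω = (1/2.0) × 0.6 × 80 × (0.707 × 0.375) = 6.363 kip/in → adequate.

f_max ≈ 4.24 kip/in; adequate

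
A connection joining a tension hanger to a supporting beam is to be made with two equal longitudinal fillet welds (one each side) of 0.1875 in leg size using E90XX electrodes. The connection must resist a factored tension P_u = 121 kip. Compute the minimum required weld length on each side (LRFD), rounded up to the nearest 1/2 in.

E90XX → F_EXX = 90 ksi.
Throat t_e = 0.707 × 0.1875 = 0.1326 in.
φr_n = 0.75 × 0.6 × 90 × 0.1326 = 5.369 kip/in.
L_req = P_u / φr_n = 121 / 5.369 = 22.54 in total.
Per side: 22.54 / 2 = 11.27 in.
Round up → use L = 11.5 in on each side.

L = 11.5 in on each side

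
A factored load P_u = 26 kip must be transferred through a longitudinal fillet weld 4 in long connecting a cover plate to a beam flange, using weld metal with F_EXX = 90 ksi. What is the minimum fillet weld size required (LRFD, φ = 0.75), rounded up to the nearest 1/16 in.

w = 1/4 in

Total weld length L = 4 in.
Required throat t_e = P_u / (φ × 0.6 F_EXX × L) = 26 / (0.75 × 0.6 × 90 × 4) = 0.1605 in.
Required leg w = t_e / 0.707 = 0.227 in → use 1/4 in.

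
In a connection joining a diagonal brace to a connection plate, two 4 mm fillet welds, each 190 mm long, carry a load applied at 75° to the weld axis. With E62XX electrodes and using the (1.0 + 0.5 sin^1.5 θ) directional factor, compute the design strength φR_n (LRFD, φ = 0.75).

φR_n ≈ 442 kN

E62XX → F_EXX = 620 MPa.
t_e = 0.707 × 4 = 2.828 mm; A_we = 2.828 × 380 = 1075 mm².
Directional factor: 1.0 + 0.5 sin^1.5(75°) = 1.475.
F_nw = 0.6 × 620 × 1.475 = 548.6 MPa.
φR_n = 0.75 × 548.6 × 1075 × 10⁻³ = 442.1 kN.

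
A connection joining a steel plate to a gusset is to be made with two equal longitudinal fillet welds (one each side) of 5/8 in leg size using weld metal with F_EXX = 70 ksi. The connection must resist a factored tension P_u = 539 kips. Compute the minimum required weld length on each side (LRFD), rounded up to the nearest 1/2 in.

L = 19.5 in on each side

Throat t_e = 0.707 × 0.625 = 0.4419 in.
φr_n = 0.75 × 0.6 × 70 × 0.4419 = 13.92 kips/in.
L_req = P_u / φr_n = 539 / 13.92 = 38.72 in total.
Per side: 38.72 / 2 = 19.36 in.
Round up → use L = 19.5 in on each side.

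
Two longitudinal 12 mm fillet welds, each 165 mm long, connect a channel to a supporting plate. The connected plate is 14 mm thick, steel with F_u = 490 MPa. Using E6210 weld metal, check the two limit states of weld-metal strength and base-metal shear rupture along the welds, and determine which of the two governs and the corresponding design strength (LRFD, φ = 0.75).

φR_n ≈ 781 kN (weld metal governs)

E62XX → F_EXX = 620 MPa.
t_e = 0.707 × 12 = 8.484 mm; L = 330 mm.
Weld metal: φR_n = 0.75 × 0.6 × 620 × 8.484 × 330 × 10⁻³ = 781.1 kN.
Base metal (shear rupture): φR_n = 0.75 × 0.6 × 490 × 14 × 330 × 10⁻³ = 1019 kN.
Governing: weld metal.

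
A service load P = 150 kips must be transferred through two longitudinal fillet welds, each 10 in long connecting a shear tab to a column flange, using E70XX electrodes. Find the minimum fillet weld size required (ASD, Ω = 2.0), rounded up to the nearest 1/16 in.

E70XX → F_EXX = 70 ksi.
Total weld length L = 20 in.
Required throat t_e = P × Ω / (0.6 F_EXX × L) = 150 × 2.0 / (0.6 × 70 × 20) = 0.3571 in.
Required leg w = t_e / 0.707 = 0.5052 in → use 9/16 in.

w = 9/16 in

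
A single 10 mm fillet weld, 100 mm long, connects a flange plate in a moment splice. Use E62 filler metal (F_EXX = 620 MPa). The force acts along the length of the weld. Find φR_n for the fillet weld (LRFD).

Effective throat t_e = 0.707 × 10 = 7.07 mm.
Total length L = 100 mm; A_we = 7.07 × 100 = 707 mm².
F_nw = 0.6 F_EXX = 0.6 × 620 = 372 MPa.
φR_n = 0.75 × 372 × 707 × 10⁻³ = 197.3 kN.

φR_n ≈ 197 kN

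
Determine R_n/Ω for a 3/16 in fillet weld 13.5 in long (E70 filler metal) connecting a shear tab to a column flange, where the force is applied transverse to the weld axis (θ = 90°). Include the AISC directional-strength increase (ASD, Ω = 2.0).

E70XX → F_EXX = 70 ksi.
t_e = 0.707 × 0.1875 = 0.1326 in; A_we = 0.1326 × 13.5 = 1.79 in².
Directional factor: 1.0 + 0.5 sin^1.5(90°) = 1.5.
F_nw = 0.6 × 70 × 1.5 = 63 ksi.
R_n/Ω = (63 × 1.79) / 2.0 = 56.37 kips.

R_n/Ω ≈ 56.4 kips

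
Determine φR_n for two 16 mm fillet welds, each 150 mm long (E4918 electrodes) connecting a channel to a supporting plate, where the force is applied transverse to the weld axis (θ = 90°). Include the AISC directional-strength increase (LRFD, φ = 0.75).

φR_n ≈ 1120 kN

E49XX → F_EXX = 490 MPa.
t_e = 0.707 × 16 = 11.31 mm; A_we = 11.31 × 300 = 3394 mm².
Directional factor: 1.0 + 0.5 sin^1.5(90°) = 1.5.
F_nw = 0.6 × 490 × 1.5 = 441 MPa.
φR_n = 0.75 × 441 × 3394 × 10⁻³ = 1122 kN.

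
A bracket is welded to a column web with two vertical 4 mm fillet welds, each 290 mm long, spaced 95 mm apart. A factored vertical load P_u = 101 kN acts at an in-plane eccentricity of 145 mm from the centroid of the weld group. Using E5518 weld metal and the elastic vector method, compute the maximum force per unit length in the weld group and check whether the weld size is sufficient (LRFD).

f_max ≈ 498 N/mm; adequate

E55XX → F_EXX = 550 MPa.
Total weld length L_w = 580 mm. Treat welds as unit-width lines.
Polar moment about centroid: J = 2[d³/12 + d(b/2)²] = 2[290³/12 + 290×47.5²] = 5373000 mm³.
Direct shear f_v = P/L_w = 101×10³ / 580 = 174.1 N/mm (vertical).
Torsion M = P·e = 101×10³ × 145 = 14645000 N·mm.
Critical point at (x, y) = (47.5, 145) from centroid. f_tx = M·y/J = 395.2 N/mm; f_ty = M·x/J = 129.5 N/mm.
Resultant f_max = √[f_tx² + (f_v + f_ty)²] = √[395.2² + (174.1 + 129.5)²] = 498.3 N/mm.
Capacity per unit length: φr_n = 0.75 × 0.6 × 550 × (0.707 × 4) = 699.9 N/mm.
498.3 ≤ 699.9 → adequate.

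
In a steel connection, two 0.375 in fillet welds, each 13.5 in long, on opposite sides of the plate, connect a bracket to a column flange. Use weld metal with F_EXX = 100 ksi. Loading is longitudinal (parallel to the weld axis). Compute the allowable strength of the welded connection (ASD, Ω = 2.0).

Effective throat t_e = 0.707 × 0.375 = 0.2651 in.
Total length L = 27 in; A_we = 0.2651 × 27 = 7.158 in².
F_nw = 0.6 F_EXX = 0.6 × 100 = 60 ksi.
R_n = 60 × 7.158 = 429.5 kips; R_n/Ω = 429.5/2.0 = 214.8 kips.

R_n/Ω ≈ 215 kips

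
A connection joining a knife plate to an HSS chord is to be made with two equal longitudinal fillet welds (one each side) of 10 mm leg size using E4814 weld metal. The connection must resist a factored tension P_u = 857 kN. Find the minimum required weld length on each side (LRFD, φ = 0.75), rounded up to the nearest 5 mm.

L = 285 mm on each side

E48XX → F_EXX = 480 MPa.
Throat t_e = 0.707 × 10 = 7.07 mm.
φr_n = 0.75 × 0.6 × 480 × 7.07 × 10⁻³ = 1.527 kN/mm.
L_req = P_u / φr_n = 857 / 1.527 = 561.2 mm total.
Per side: 561.2 / 2 = 280.6 mm.
Round up → use L = 285 mm on each side.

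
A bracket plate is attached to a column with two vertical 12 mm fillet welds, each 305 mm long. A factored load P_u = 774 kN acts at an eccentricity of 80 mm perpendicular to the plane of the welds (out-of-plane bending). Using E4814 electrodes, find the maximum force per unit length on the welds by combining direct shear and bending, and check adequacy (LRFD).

E48XX → F_EXX = 480 MPa.
L_w = 2 × 305 = 610 mm; section modulus (unit throat) S = 2 × L²/6 = 31010 mm².
Direct shear f_v = P/L_w = 774×10³/610 = 1269 N/mm.
Moment M = P × e = 774×10³ × 80 = 61920000 N·mm; bending f_b = M/S = 1997 N/mm.
f_max = √(f_v² + f_b²) = √(1269² + 1997²) = 2366 N/mm.
φr_n = 0.75 × 0.6 × 480 × (0.707 × 12) = 1833 N/mm → NOT adequate.

f_max ≈ 2370 N/mm; NOT adequate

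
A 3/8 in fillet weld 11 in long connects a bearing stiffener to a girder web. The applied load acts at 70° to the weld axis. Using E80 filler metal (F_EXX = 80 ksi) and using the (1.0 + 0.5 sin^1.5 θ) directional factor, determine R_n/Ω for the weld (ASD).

R_n/Ω ≈ 102 kip

t_e = 0.707 × 0.375 = 0.2651 in; A_we = 0.2651 × 11 = 2.916 in².
Directional factor: 1.0 + 0.5 sin^1.5(70°) = 1.455.
F_nw = 0.6 × 80 × 1.455 = 69.86 ksi.
R_n/Ω = (69.86 × 2.916) / 2.0 = 101.9 kip.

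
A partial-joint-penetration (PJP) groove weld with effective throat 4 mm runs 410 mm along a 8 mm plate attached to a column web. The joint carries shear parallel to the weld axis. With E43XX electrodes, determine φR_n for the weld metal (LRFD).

E43XX → F_EXX = 430 MPa.
Effective throat (given) t_e = 4 mm.
A_we = 4 × 410 = 1640 mm².
F_nw = 0.6 F_EXX = 258 MPa.
φR_n = 0.75 × 258 × 1640 × 10⁻³ = 317.3 kN.

φR_n ≈ 317 kN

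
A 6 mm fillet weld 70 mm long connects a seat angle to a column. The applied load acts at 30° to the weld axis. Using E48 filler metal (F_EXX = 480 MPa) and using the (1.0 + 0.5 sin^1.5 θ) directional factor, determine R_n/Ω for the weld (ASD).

R_n/Ω ≈ 50.3 kN

t_e = 0.707 × 6 = 4.242 mm; A_we = 4.242 × 70 = 296.9 mm².
Directional factor: 1.0 + 0.5 sin^1.5(30°) = 1.177.
F_nw = 0.6 × 480 × 1.177 = 338.9 MPa.
R_n/Ω = (338.9 × 296.9) / 2.0 × 10⁻³ = 50.32 kN.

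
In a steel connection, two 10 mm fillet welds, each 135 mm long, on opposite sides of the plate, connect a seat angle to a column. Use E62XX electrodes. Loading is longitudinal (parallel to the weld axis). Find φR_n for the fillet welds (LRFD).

φR_n ≈ 533 kN

E62XX → F_EXX = 620 MPa.
Effective throat t_e = 0.707 × 10 = 7.07 mm.
Total length L = 270 mm; A_we = 7.07 × 270 = 1909 mm².
F_nw = 0.6 F_EXX = 0.6 × 620 = 372 MPa.
φR_n = 0.75 × 372 × 1909 × 10⁻³ = 532.6 kN.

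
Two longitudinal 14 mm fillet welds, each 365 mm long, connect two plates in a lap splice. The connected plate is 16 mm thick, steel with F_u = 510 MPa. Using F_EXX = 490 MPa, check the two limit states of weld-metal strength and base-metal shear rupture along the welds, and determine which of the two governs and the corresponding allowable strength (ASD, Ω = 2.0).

R_n/Ω ≈ 1060 kN (weld metal governs)

t_e = 0.707 × 14 = 9.898 mm; L = 730 mm.
Weld metal: R_n/Ω = (1/2.0) × 0.6 × 490 × 9.898 × 730 × 10⁻³ = 1062 kN.
Base metal (shear rupture): R_n/Ω = (1/2.0) × 0.6 × 510 × 16 × 730 × 10⁻³ = 1787 kN.
Governing: weld metal.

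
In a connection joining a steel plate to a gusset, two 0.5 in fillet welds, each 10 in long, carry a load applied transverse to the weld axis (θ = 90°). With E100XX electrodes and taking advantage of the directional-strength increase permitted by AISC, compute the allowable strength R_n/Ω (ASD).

R_n/Ω ≈ 318 kips

E100XX → F_EXX = 100 ksi.
t_e = 0.707 × 0.5 = 0.3535 in; A_we = 0.3535 × 20 = 7.07 in².
Directional factor: 1.0 + 0.5 sin^1.5(90°) = 1.5.
F_nw = 0.6 × 100 × 1.5 = 90 ksi.
R_n/Ω = (90 × 7.07) / 2.0 = 318.1 kips.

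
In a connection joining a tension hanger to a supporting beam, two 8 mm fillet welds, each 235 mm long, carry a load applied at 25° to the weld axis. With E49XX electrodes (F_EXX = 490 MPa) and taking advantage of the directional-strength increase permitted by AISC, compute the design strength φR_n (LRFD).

φR_n ≈ 667 kN

t_e = 0.707 × 8 = 5.656 mm; A_we = 5.656 × 470 = 2658 mm².
Directional factor: 1.0 + 0.5 sin^1.5(25°) = 1.137.
F_nw = 0.6 × 490 × 1.137 = 334.4 MPa.
φR_n = 0.75 × 334.4 × 2658 × 10⁻³ = 666.7 kN.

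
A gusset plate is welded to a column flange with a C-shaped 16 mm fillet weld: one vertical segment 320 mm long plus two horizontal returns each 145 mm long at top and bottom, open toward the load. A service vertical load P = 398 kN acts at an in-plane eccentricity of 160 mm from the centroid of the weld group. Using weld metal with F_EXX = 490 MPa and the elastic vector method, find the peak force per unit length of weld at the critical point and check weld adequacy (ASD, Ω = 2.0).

f_max ≈ 1550 N/mm; adequate

Total weld length L_w = 610 mm. Treat welds as unit-width lines.
Centroid: x̄ = 2×145×72.5 / 610 = 34.47 mm from the vertical weld.
Polar moment about centroid: J = I_x + I_y = [320³/12 + 2×145×160²] + [320×34.47² + 2(145³/12 + 145×38.03²)] = 11460000 mm³.
Direct shear f_v = P/L_w = 398×10³ / 610 = 652.5 N/mm (vertical).
Torsion M = P·e = 398×10³ × 160 = 63680000 N·mm.
Critical point at (x, y) = (110.5, 160) from centroid. f_tx = M·y/J = 888.9 N/mm; f_ty = M·x/J = 614.1 N/mm.
Resultant f_max = √[f_tx² + (f_v + f_ty)²] = √[888.9² + (652.5 + 614.1)²] = 1547 N/mm.
Capacity per unit length: r_n/Ω = (1/2.0) × 0.6 × 490 × (0.707 × 16) = 1663 N/mm.
1547 ≤ 1663 → adequate.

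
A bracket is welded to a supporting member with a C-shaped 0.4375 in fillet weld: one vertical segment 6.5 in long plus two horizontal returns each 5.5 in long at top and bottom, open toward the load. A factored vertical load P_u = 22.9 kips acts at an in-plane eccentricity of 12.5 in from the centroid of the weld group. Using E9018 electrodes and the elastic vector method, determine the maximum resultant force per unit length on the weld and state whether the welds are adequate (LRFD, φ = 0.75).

f_max ≈ 8.24 kip/in; adequate

E90XX → F_EXX = 90 ksi.
Total weld length L_w = 17.5 in. Treat welds as unit-width lines.
Centroid: x̄ = 2×5.5×2.75 / 17.5 = 1.729 in from the vertical weld.
Polar moment about centroid: J = I_x + I_y = [6.5³/12 + 2×5.5×3.25²] + [6.5×1.729² + 2(5.5³/12 + 5.5×1.021²)] = 197.7 in³.
Direct shear f_v = P/L_w = 22.9 / 17.5 = 1.309 kip/in (vertical).
Torsion M = P·e = 22.9 × 12.5 = 286.25 kip·in.
Critical point at (x, y) = (3.771, 3.25) from centroid. f_tx = M·y/J = 4.706 kip/in; f_ty = M·x/J = 5.461 kip/in.
Resultant f_max = √[f_tx² + (f_v + f_ty)²] = √[4.706² + (1.309 + 5.461)²] = 8.244 kip/in.
Capacity per unit length: φr_n = 0.75 × 0.6 × 90 × (0.707 × 0.4375) = 12.53 kip/in.
8.244 ≤ 12.53 → adequate.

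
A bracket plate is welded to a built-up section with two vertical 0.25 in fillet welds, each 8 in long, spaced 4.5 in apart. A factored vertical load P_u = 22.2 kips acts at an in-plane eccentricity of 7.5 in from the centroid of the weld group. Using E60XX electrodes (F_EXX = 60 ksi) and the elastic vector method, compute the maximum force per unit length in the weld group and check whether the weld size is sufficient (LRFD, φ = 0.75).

f_max ≈ 5.41 kip/in; NOT adequate

Total weld length L_w = 16 in. Treat welds as unit-width lines.
Polar moment about centroid: J = 2[d³/12 + d(b/2)²] = 2[8³/12 + 8×2.25²] = 166.3 in³.
Direct shear f_v = P/L_w = 22.2 / 16 = 1.387 kip/in (vertical).
Torsion M = P·e = 22.2 × 7.5 = 166.5 kip·in.
Critical point at (x, y) = (2.25, 4) from centroid. f_tx = M·y/J = 4.004 kip/in; f_ty = M·x/J = 2.252 kip/in.
Resultant f_max = √[f_tx² + (f_v + f_ty)²] = √[4.004² + (1.387 + 2.252)²] = 5.411 kip/in.
Capacity per unit length: φr_n = 0.75 × 0.6 × 60 × (0.707 × 0.25) = 4.772 kip/in.
5.411 > 4.772 → NOT adequate.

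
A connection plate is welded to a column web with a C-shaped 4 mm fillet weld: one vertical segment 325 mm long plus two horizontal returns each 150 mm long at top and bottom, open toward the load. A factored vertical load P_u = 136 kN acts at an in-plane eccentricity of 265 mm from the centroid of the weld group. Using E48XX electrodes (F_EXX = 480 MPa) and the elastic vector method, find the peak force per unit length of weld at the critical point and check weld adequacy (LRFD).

f_max ≈ 732 N/mm; NOT adequate

Total weld length L_w = 625 mm. Treat welds as unit-width lines.
Centroid: x̄ = 2×150×75 / 625 = 36 mm from the vertical weld.
Polar moment about centroid: J = I_x + I_y = [325³/12 + 2×150×162.5²] + [325×36² + 2(150³/12 + 150×39²)] = 12220000 mm³.
Direct shear f_v = P/L_w = 136×10³ / 625 = 217.6 N/mm (vertical).
Torsion M = P·e = 136×10³ × 265 = 36040000 N·mm.
Critical point at (x, y) = (114, 162.5) from centroid. f_tx = M·y/J = 479.2 N/mm; f_ty = M·x/J = 336.1 N/mm.
Resultant f_max = √[f_tx² + (f_v + f_ty)²] = √[479.2² + (217.6 + 336.1)²] = 732.3 N/mm.
Capacity per unit length: φr_n = 0.75 × 0.6 × 480 × (0.707 × 4) = 610.8 N/mm.
732.3 > 610.8 → NOT adequate.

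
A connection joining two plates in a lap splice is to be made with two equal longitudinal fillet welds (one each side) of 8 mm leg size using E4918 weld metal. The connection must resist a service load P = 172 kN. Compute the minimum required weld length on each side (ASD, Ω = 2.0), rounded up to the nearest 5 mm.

E49XX → F_EXX = 490 MPa.
Throat t_e = 0.707 × 8 = 5.656 mm.
r_n/Ω = (0.6 × 490 × 5.656) / 2.0 = 831.4 N/mm = 0.8314 kN/mm.
L_req = P / (r_n/Ω) = 172 / 0.8314 = 206.9 mm total.
Per side: 206.9 / 2 = 103.4 mm.
Round up → use L = 105 mm on each side.

L = 105 mm on each side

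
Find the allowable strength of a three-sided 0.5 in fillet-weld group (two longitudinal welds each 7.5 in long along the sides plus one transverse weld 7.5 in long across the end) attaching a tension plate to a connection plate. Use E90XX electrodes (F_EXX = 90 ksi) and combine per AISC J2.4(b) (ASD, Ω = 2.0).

t_e = 0.707 × 0.5 = 0.3535 in.
R_nwl = 0.6 × 90 × 0.3535 × 15 = 286.3 kip (longitudinal, 2 welds).
R_nwt = 0.6 × 90 × 0.3535 × 7.5 = 143.2 kip (transverse, base value).
(i) R_nwl + R_nwt = 429.5 kip; (ii) 0.85 R_nwl + 1.5 R_nwt = 458.1 kip.
R_n = max = 458.1 kip [governs: (ii)]; R_n/Ω = 229.1 kip.

R_n/Ω ≈ 229 kip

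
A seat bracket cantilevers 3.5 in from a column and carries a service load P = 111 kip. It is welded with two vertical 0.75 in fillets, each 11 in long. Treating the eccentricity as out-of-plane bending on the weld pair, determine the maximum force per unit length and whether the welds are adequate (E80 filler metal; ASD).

E80XX → F_EXX = 80 ksi.
L_w = 2 × 11 = 22 in; section modulus (unit throat) S = 2 × L²/6 = 40.33 in².
Direct shear f_v = P/L_w = 111/22 = 5.045 kip/in.
Moment M = P × e = 111 × 3.5 = 388.5 kip·in; bending f_b = M/S = 9.632 kip/in.
f_max = √(f_v² + f_b²) = √(5.045² + 9.632²) = 10.87 kip/in.
r_n/Ω = (1/2.0) × 0.6 × 80 × (0.707 × 0.75) = 12.73 kip/in → adequate.

f_max ≈ 10.9 kip/in; adequate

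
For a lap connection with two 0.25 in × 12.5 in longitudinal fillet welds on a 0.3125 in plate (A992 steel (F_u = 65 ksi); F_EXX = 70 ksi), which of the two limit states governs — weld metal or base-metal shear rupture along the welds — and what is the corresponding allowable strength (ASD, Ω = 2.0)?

t_e = 0.707 × 0.25 = 0.1767 in; L = 25 in.
Weld metal: R_n/Ω = (1/2.0) × 0.6 × 70 × 0.1767 × 25 = 92.79 kips.
Base metal (shear rupture): R_n/Ω = (1/2.0) × 0.6 × 65 × 0.3125 × 25 = 152.3 kips.
Governing: weld metal.

R_n/Ω ≈ 92.8 kips (weld metal governs)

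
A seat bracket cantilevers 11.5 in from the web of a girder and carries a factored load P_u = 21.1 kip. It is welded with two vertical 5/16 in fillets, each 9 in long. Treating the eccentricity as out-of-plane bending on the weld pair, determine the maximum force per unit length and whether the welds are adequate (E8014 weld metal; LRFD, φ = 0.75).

E80XX → F_EXX = 80 ksi.
L_w = 2 × 9 = 18 in; section modulus (unit throat) S = 2 × L²/6 = 27 in².
Direct shear f_v = P/L_w = 21.1/18 = 1.172 kip/in.
Moment M = P × e = 21.1 × 11.5 = 242.65 kip·in; bending f_b = M/S = 8.987 kip/in.
f_max = √(f_v² + f_b²) = √(1.172² + 8.987²) = 9.063 kip/in.
φr_n = 0.75 × 0.6 × 80 × (0.707 × 0.3125) = 7.954 kip/in → NOT adequate.

f_max ≈ 9.06 kip/in; NOT adequate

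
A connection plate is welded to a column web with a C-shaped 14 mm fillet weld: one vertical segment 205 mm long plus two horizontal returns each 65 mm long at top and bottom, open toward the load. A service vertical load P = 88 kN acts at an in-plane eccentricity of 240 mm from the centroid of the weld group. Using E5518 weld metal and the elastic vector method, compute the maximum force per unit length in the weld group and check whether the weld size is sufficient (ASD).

E55XX → F_EXX = 550 MPa.
Total weld length L_w = 335 mm. Treat welds as unit-width lines.
Centroid: x̄ = 2×65×32.5 / 335 = 12.61 mm from the vertical weld.
Polar moment about centroid: J = I_x + I_y = [205³/12 + 2×65×102.5²] + [205×12.61² + 2(65³/12 + 65×19.89²)] = 2214000 mm³.
Direct shear f_v = P/L_w = 88×10³ / 335 = 262.7 N/mm (vertical).
Torsion M = P·e = 88×10³ × 240 = 21120000 N·mm.
Critical point at (x, y) = (52.39, 102.5) from centroid. f_tx = M·y/J = 978 N/mm; f_ty = M·x/J = 499.8 N/mm.
Resultant f_max = √[f_tx² + (f_v + f_ty)²] = √[978² + (262.7 + 499.8)²] = 1240 N/mm.
Capacity per unit length: r_n/Ω = (1/2.0) × 0.6 × 550 × (0.707 × 14) = 1633 N/mm.
1240 ≤ 1633 → adequate.

f_max ≈ 1240 N/mm; adequate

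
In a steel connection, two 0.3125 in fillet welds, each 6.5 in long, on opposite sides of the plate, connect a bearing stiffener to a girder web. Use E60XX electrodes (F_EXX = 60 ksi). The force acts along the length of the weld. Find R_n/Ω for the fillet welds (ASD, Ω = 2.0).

R_n/Ω ≈ 51.7 kips

Effective throat t_e = 0.707 × 0.3125 = 0.2209 in.
Total length L = 13 in; A_we = 0.2209 × 13 = 2.872 in².
F_nw = 0.6 F_EXX = 0.6 × 60 = 36 ksi.
R_n = 36 × 2.872 = 103.4 kips; R_n/Ω = 103.4/2.0 = 51.7 kips.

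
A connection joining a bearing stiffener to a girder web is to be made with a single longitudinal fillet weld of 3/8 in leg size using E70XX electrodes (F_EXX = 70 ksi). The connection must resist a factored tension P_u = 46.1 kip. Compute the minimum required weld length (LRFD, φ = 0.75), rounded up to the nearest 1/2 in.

L = 6 in

Throat t_e = 0.707 × 0.375 = 0.2651 in.
φr_n = 0.75 × 0.6 × 70 × 0.2651 = 8.351 kip/in.
L_req = P_u / φr_n = 46.1 / 8.351 = 5.52 in total.
Round up → use L = 6 in.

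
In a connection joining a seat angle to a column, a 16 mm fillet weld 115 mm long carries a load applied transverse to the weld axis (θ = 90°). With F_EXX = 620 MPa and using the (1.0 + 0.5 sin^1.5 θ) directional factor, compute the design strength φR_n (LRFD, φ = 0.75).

t_e = 0.707 × 16 = 11.31 mm; A_we = 11.31 × 115 = 1301 mm².
Directional factor: 1.0 + 0.5 sin^1.5(90°) = 1.5.
F_nw = 0.6 × 620 × 1.5 = 558 MPa.
φR_n = 0.75 × 558 × 1301 × 10⁻³ = 544.4 kN.

φR_n ≈ 544 kN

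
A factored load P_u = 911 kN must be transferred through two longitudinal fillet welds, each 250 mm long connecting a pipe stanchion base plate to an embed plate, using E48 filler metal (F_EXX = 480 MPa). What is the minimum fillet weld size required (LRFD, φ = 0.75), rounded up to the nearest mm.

w = 12 mm

Total weld length L = 500 mm.
Required throat t_e = P_u / (φ × 0.6 F_EXX × L) = 911 / (0.75 × 0.6 × 480 × 500 × 10⁻³) = 8.435 mm.
Required leg w = t_e / 0.707 = 11.93 mm → use 12 mm.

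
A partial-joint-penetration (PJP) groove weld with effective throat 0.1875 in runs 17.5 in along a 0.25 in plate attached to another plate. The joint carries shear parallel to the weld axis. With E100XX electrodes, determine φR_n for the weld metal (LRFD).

φR_n ≈ 148 kip

E100XX → F_EXX = 100 ksi.
Effective throat (given) t_e = 0.1875 in.
A_we = 0.1875 × 17.5 = 3.281 in².
F_nw = 0.6 F_EXX = 60 ksi.
φR_n = 0.75 × 60 × 3.281 = 147.7 kip.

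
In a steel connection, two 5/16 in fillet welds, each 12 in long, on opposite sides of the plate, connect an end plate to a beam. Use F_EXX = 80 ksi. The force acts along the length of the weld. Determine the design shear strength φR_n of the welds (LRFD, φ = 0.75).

φR_n ≈ 191 kip

Effective throat t_e = 0.707 × 0.3125 = 0.2209 in.
Total length L = 24 in; A_we = 0.2209 × 24 = 5.302 in².
F_nw = 0.6 F_EXX = 0.6 × 80 = 48 ksi.
φR_n = 0.75 × 48 × 5.302 = 190.9 kip.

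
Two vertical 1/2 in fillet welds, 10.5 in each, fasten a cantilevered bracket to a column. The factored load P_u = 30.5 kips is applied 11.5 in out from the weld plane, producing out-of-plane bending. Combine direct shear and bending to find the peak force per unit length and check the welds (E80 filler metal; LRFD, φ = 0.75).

f_max ≈ 9.65 kip/in; adequate

E80XX → F_EXX = 80 ksi.
L_w = 2 × 10.5 = 21 in; section modulus (unit throat) S = 2 × L²/6 = 36.75 in².
Direct shear f_v = P/L_w = 30.5/21 = 1.452 kip/in.
Moment M = P × e = 30.5 × 11.5 = 350.75 kip·in; bending f_b = M/S = 9.544 kip/in.
f_max = √(f_v² + f_b²) = √(1.452² + 9.544²) = 9.654 kip/in.
φr_n = 0.75 × 0.6 × 80 × (0.707 × 0.5) = 12.73 kip/in → adequate.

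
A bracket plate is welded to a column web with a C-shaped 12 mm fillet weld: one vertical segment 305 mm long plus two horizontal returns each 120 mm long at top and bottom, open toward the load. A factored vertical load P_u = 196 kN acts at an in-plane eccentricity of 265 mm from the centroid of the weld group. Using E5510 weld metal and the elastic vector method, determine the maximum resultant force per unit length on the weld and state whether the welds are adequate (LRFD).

f_max ≈ 1290 N/mm; adequate

E55XX → F_EXX = 550 MPa.
Total weld length L_w = 545 mm. Treat welds as unit-width lines.
Centroid: x̄ = 2×120×60 / 545 = 26.42 mm from the vertical weld.
Polar moment about centroid: J = I_x + I_y = [305³/12 + 2×120×152.5²] + [305×26.42² + 2(120³/12 + 120×33.58²)] = 8717000 mm³.
Direct shear f_v = P/L_w = 196×10³ / 545 = 359.6 N/mm (vertical).
Torsion M = P·e = 196×10³ × 265 = 51940000 N·mm.
Critical point at (x, y) = (93.58, 152.5) from centroid. f_tx = M·y/J = 908.6 N/mm; f_ty = M·x/J = 557.6 N/mm.
Resultant f_max = √[f_tx² + (f_v + f_ty)²] = √[908.6² + (359.6 + 557.6)²] = 1291 N/mm.
Capacity per unit length: φr_n = 0.75 × 0.6 × 550 × (0.707 × 12) = 2100 N/mm.
1291 ≤ 2100 → adequate.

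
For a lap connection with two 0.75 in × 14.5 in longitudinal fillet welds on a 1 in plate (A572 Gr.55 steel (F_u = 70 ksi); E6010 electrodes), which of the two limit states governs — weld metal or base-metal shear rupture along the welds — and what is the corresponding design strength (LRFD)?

φR_n ≈ 415 kips (weld metal governs)

E60XX → F_EXX = 60 ksi.
t_e = 0.707 × 0.75 = 0.5302 in; L = 29 in.
Weld metal: φR_n = 0.75 × 0.6 × 60 × 0.5302 × 29 = 415.2 kips.
Base metal (shear rupture): φR_n = 0.75 × 0.6 × 70 × 1 × 29 = 913.5 kips.
Governing: weld metal.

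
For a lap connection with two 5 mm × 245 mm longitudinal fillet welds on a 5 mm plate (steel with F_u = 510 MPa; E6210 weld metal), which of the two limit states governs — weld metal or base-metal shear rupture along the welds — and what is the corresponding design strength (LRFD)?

E62XX → F_EXX = 620 MPa.
t_e = 0.707 × 5 = 3.535 mm; L = 490 mm.
Weld metal: φR_n = 0.75 × 0.6 × 620 × 3.535 × 490 × 10⁻³ = 483.3 kN.
Base metal (shear rupture): φR_n = 0.75 × 0.6 × 510 × 5 × 490 × 10⁻³ = 562.3 kN.
Governing: weld metal.

φR_n ≈ 483 kN (weld metal governs)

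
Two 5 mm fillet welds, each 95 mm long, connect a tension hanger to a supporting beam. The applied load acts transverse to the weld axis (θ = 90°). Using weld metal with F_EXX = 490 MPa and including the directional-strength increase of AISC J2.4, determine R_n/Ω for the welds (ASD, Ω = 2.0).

R_n/Ω ≈ 148 kN

t_e = 0.707 × 5 = 3.535 mm; A_we = 3.535 × 190 = 671.6 mm².
Directional factor: 1.0 + 0.5 sin^1.5(90°) = 1.5.
F_nw = 0.6 × 490 × 1.5 = 441 MPa.
R_n/Ω = (441 × 671.6) / 2.0 × 10⁻³ = 148.1 kN.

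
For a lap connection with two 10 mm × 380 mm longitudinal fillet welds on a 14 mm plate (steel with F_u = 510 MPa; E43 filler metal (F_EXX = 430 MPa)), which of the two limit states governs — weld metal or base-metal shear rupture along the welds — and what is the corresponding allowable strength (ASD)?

R_n/Ω ≈ 693 kN (weld metal governs)

t_e = 0.707 × 10 = 7.07 mm; L = 760 mm.
Weld metal: R_n/Ω = (1/2.0) × 0.6 × 430 × 7.07 × 760 × 10⁻³ = 693.1 kN.
Base metal (shear rupture): R_n/Ω = (1/2.0) × 0.6 × 510 × 14 × 760 × 10⁻³ = 1628 kN.
Governing: weld metal.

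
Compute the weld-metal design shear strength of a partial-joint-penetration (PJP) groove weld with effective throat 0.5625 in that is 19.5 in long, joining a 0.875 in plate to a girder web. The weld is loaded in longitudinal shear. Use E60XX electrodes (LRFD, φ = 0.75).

E60XX → F_EXX = 60 ksi.
Effective throat (given) t_e = 0.5625 in.
A_we = 0.5625 × 19.5 = 10.97 in².
F_nw = 0.6 F_EXX = 36 ksi.
φR_n = 0.75 × 36 × 10.97 = 296.2 kips.

φR_n ≈ 296 kips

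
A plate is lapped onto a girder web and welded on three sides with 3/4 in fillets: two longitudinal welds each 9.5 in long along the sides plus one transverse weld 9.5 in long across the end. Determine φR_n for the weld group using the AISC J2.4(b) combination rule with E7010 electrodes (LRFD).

E70XX → F_EXX = 70 ksi.
t_e = 0.707 × 0.75 = 0.5302 in.
R_nwl = 0.6 × 70 × 0.5302 × 19 = 423.1 kips (longitudinal, 2 welds).
R_nwt = 0.6 × 70 × 0.5302 × 9.5 = 211.6 kips (transverse, base value).
(i) R_nwl + R_nwt = 634.7 kips; (ii) 0.85 R_nwl + 1.5 R_nwt = 677 kips.
R_n = max = 677 kips [governs: (ii)]; φR_n = 507.8 kips.

φR_n ≈ 508 kips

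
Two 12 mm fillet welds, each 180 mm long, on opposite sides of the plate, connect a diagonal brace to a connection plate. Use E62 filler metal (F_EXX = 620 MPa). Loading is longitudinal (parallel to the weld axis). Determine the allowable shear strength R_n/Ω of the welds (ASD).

R_n/Ω ≈ 568 kN

Effective throat t_e = 0.707 × 12 = 8.484 mm.
Total length L = 360 mm; A_we = 8.484 × 360 = 3054 mm².
F_nw = 0.6 F_EXX = 0.6 × 620 = 372 MPa.
R_n = 372 × 3054 × 10⁻³ = 1136 kN; R_n/Ω = 1136/2.0 = 568.1 kN.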